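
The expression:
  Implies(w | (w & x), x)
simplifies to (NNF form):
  x | ~w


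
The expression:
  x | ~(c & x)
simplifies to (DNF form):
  True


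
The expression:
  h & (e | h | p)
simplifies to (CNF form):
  h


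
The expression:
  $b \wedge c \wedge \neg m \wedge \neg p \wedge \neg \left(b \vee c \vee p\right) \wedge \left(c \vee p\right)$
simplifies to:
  $\text{False}$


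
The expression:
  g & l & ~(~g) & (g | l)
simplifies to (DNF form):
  g & l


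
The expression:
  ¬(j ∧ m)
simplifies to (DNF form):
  ¬j ∨ ¬m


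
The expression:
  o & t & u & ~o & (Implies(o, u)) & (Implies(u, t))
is never true.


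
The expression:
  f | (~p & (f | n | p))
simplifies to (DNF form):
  f | (n & ~p)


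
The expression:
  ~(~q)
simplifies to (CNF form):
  q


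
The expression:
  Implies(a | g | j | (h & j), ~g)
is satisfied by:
  {g: False}


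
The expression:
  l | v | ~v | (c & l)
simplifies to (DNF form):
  True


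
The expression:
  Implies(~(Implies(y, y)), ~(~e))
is always true.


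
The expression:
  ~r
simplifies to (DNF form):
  ~r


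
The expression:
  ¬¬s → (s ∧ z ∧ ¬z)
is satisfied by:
  {s: False}


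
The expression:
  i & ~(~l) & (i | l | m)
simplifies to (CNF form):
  i & l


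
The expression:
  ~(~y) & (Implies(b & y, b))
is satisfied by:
  {y: True}


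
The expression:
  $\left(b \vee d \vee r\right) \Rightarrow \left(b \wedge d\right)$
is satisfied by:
  {b: True, d: True, r: False}
  {b: True, d: True, r: True}
  {r: False, b: False, d: False}


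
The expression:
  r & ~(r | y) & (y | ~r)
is never true.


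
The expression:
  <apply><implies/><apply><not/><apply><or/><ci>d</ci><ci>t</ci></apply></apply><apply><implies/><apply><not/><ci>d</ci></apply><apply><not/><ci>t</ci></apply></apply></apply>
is always true.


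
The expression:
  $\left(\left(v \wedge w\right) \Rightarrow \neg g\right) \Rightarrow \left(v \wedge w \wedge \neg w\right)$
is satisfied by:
  {w: True, g: True, v: True}


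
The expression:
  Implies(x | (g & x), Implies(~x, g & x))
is always true.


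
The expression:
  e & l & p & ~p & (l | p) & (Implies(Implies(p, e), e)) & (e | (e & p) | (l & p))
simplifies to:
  False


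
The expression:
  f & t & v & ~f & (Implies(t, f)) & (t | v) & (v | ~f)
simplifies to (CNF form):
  False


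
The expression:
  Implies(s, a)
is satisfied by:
  {a: True, s: False}
  {s: False, a: False}
  {s: True, a: True}


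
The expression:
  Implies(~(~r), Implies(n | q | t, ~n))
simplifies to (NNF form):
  ~n | ~r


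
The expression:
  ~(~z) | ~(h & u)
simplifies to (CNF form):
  z | ~h | ~u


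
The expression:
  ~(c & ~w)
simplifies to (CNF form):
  w | ~c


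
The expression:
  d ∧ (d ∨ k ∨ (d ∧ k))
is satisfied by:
  {d: True}


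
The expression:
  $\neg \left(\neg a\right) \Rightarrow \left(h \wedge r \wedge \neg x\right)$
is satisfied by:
  {r: True, h: True, a: False, x: False}
  {r: True, h: False, a: False, x: False}
  {h: True, x: False, r: False, a: False}
  {x: False, h: False, r: False, a: False}
  {x: True, r: True, h: True, a: False}
  {x: True, r: True, h: False, a: False}
  {x: True, h: True, r: False, a: False}
  {x: True, h: False, r: False, a: False}
  {a: True, r: True, h: True, x: False}


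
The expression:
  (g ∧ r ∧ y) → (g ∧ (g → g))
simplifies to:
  True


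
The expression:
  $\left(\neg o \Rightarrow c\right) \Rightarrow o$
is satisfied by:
  {o: True, c: False}
  {c: False, o: False}
  {c: True, o: True}


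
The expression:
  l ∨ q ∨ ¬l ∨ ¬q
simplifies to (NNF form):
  True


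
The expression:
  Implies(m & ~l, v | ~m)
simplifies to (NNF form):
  l | v | ~m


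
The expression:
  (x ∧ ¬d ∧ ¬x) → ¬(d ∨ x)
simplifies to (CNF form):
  True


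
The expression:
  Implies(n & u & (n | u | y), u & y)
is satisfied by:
  {y: True, u: False, n: False}
  {u: False, n: False, y: False}
  {y: True, n: True, u: False}
  {n: True, u: False, y: False}
  {y: True, u: True, n: False}
  {u: True, y: False, n: False}
  {y: True, n: True, u: True}


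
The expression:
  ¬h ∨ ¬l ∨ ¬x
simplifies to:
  ¬h ∨ ¬l ∨ ¬x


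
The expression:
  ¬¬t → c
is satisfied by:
  {c: True, t: False}
  {t: False, c: False}
  {t: True, c: True}


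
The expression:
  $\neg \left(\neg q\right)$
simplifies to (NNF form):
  $q$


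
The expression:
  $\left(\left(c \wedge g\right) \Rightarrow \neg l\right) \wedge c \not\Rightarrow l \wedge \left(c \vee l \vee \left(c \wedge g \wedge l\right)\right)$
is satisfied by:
  {c: True, l: False}


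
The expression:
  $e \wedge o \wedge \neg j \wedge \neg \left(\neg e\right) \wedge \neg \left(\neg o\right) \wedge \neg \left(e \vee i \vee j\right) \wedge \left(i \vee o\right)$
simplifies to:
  $\text{False}$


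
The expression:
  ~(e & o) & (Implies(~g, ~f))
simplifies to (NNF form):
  (g & ~e) | (g & ~o) | (~e & ~f) | (~f & ~o)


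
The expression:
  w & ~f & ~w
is never true.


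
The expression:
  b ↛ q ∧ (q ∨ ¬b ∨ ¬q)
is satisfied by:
  {b: True, q: False}


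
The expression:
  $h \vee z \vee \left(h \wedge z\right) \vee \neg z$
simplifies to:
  $\text{True}$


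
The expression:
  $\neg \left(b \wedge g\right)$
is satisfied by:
  {g: False, b: False}
  {b: True, g: False}
  {g: True, b: False}


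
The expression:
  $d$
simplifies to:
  $d$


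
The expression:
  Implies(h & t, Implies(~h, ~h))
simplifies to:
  True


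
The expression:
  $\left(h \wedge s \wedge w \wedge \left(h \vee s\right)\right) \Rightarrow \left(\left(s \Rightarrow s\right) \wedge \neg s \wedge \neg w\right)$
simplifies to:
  $\neg h \vee \neg s \vee \neg w$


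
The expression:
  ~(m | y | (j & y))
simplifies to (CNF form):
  ~m & ~y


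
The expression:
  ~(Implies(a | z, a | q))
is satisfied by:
  {z: True, q: False, a: False}


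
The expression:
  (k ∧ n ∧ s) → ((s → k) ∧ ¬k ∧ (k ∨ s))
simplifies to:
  ¬k ∨ ¬n ∨ ¬s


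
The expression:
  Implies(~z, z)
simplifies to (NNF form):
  z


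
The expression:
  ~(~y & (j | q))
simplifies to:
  y | (~j & ~q)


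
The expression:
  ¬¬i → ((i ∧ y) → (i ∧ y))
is always true.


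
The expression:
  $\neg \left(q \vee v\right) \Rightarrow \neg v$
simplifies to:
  $\text{True}$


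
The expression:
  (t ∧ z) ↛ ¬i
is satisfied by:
  {t: True, i: True, z: True}


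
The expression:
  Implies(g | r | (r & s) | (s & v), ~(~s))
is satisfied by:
  {s: True, r: False, g: False}
  {s: True, g: True, r: False}
  {s: True, r: True, g: False}
  {s: True, g: True, r: True}
  {g: False, r: False, s: False}


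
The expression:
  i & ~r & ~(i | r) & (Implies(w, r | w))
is never true.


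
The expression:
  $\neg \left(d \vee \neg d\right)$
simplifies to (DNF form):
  $\text{False}$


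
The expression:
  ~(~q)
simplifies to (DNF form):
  q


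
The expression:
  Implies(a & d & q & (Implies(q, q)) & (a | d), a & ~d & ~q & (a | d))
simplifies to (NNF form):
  ~a | ~d | ~q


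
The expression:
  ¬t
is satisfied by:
  {t: False}


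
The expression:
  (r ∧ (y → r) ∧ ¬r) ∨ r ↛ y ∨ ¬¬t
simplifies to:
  t ∨ (r ∧ ¬y)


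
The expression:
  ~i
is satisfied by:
  {i: False}


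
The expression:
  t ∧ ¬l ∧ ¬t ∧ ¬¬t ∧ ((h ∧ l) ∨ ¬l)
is never true.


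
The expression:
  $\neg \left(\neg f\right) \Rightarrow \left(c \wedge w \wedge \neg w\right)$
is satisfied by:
  {f: False}


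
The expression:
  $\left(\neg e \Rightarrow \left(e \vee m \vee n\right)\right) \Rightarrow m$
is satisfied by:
  {m: True, n: False, e: False}
  {m: True, e: True, n: False}
  {m: True, n: True, e: False}
  {m: True, e: True, n: True}
  {e: False, n: False, m: False}


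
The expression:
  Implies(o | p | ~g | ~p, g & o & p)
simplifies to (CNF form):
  g & o & p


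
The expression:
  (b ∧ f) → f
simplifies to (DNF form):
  True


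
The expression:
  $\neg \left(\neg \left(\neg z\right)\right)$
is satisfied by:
  {z: False}


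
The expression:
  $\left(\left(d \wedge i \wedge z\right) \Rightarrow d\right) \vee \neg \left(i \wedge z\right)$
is always true.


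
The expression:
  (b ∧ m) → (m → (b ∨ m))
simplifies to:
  True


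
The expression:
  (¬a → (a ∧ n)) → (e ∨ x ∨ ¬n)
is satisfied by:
  {x: True, e: True, n: False, a: False}
  {x: True, e: False, n: False, a: False}
  {e: True, x: False, n: False, a: False}
  {x: False, e: False, n: False, a: False}
  {a: True, x: True, e: True, n: False}
  {a: True, x: True, e: False, n: False}
  {a: True, e: True, x: False, n: False}
  {a: True, e: False, x: False, n: False}
  {x: True, n: True, e: True, a: False}
  {x: True, n: True, e: False, a: False}
  {n: True, e: True, x: False, a: False}
  {n: True, x: False, e: False, a: False}
  {a: True, n: True, x: True, e: True}
  {a: True, n: True, x: True, e: False}
  {a: True, n: True, e: True, x: False}


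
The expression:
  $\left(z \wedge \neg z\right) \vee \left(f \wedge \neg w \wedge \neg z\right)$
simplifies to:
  $f \wedge \neg w \wedge \neg z$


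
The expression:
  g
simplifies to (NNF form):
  g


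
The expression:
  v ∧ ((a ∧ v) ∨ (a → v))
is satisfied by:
  {v: True}


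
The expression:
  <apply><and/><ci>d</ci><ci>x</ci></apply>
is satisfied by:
  {d: True, x: True}


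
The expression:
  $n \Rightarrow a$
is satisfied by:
  {a: True, n: False}
  {n: False, a: False}
  {n: True, a: True}


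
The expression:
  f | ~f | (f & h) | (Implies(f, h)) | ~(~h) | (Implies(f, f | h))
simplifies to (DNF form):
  True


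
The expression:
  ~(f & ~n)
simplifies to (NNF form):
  n | ~f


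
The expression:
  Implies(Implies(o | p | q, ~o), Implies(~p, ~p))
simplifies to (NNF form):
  True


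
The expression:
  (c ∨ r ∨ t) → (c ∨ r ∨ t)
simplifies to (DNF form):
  True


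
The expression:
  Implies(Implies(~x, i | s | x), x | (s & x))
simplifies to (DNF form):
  x | (~i & ~s)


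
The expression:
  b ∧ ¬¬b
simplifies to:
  b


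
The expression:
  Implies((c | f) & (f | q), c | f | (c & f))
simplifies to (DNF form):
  True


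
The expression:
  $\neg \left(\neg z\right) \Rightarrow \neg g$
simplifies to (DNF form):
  $\neg g \vee \neg z$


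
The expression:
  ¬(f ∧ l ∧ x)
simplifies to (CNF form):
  ¬f ∨ ¬l ∨ ¬x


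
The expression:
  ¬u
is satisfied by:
  {u: False}


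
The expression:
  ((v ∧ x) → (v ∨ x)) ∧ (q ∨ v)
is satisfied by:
  {q: True, v: True}
  {q: True, v: False}
  {v: True, q: False}


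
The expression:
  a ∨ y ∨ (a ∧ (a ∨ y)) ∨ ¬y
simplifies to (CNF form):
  True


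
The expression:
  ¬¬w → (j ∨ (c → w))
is always true.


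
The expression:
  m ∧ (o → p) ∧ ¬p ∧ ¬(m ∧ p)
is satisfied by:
  {m: True, o: False, p: False}


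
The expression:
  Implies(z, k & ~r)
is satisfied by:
  {k: True, r: False, z: False}
  {r: False, z: False, k: False}
  {k: True, r: True, z: False}
  {r: True, k: False, z: False}
  {z: True, k: True, r: False}


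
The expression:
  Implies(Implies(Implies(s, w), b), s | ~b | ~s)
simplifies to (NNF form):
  True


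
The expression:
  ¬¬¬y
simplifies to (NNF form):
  ¬y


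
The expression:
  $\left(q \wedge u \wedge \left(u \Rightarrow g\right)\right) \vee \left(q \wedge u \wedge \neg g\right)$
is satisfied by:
  {u: True, q: True}


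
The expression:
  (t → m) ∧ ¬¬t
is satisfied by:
  {t: True, m: True}


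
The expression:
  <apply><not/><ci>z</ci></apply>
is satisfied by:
  {z: False}


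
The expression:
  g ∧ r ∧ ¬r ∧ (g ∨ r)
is never true.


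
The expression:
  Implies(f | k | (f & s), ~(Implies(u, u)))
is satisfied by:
  {f: False, k: False}


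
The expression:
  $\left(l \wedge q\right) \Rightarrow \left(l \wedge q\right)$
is always true.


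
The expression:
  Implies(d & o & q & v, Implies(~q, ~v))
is always true.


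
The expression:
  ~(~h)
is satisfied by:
  {h: True}


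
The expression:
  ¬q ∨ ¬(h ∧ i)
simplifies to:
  ¬h ∨ ¬i ∨ ¬q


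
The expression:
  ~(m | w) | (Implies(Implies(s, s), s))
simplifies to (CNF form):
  (s | ~m) & (s | ~w)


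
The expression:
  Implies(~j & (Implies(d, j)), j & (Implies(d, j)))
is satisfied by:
  {d: True, j: True}
  {d: True, j: False}
  {j: True, d: False}


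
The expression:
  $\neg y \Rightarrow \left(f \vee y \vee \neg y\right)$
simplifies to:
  $\text{True}$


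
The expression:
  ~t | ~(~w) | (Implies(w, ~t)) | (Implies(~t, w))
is always true.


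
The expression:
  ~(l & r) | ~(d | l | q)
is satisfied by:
  {l: False, r: False}
  {r: True, l: False}
  {l: True, r: False}


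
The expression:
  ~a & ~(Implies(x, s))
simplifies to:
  x & ~a & ~s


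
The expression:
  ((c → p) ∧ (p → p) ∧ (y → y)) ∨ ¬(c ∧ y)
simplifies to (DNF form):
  p ∨ ¬c ∨ ¬y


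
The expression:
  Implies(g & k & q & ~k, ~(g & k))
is always true.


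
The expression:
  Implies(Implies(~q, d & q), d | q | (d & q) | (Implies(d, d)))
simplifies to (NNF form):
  True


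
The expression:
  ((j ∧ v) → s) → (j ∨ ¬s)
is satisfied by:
  {j: True, s: False}
  {s: False, j: False}
  {s: True, j: True}


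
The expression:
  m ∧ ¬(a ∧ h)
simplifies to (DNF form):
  (m ∧ ¬a) ∨ (m ∧ ¬h)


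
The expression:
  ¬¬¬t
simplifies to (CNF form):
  ¬t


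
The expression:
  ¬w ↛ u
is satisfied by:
  {u: True, w: False}
  {w: False, u: False}
  {w: True, u: True}


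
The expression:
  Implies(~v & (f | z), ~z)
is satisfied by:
  {v: True, z: False}
  {z: False, v: False}
  {z: True, v: True}


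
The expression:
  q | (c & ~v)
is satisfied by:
  {q: True, c: True, v: False}
  {q: True, c: False, v: False}
  {q: True, v: True, c: True}
  {q: True, v: True, c: False}
  {c: True, v: False, q: False}


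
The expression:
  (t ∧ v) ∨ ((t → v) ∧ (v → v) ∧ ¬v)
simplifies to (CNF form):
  (t ∨ ¬t) ∧ (t ∨ ¬v) ∧ (v ∨ ¬t) ∧ (v ∨ ¬v)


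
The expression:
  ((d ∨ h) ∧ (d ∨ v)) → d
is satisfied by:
  {d: True, h: False, v: False}
  {h: False, v: False, d: False}
  {d: True, v: True, h: False}
  {v: True, h: False, d: False}
  {d: True, h: True, v: False}
  {h: True, d: False, v: False}
  {d: True, v: True, h: True}


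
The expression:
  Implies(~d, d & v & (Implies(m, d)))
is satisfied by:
  {d: True}


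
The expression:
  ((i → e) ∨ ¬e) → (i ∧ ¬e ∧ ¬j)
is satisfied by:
  {i: True, e: False, j: False}


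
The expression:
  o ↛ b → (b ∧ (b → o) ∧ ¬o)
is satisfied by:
  {b: True, o: False}
  {o: False, b: False}
  {o: True, b: True}


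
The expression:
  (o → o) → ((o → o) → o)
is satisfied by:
  {o: True}


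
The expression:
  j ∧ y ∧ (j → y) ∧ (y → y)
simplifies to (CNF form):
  j ∧ y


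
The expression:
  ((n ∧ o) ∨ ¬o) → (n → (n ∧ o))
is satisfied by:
  {o: True, n: False}
  {n: False, o: False}
  {n: True, o: True}


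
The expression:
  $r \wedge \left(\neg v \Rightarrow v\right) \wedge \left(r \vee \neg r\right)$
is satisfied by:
  {r: True, v: True}


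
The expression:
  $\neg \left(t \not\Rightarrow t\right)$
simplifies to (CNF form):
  $\text{True}$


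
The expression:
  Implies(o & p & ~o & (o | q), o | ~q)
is always true.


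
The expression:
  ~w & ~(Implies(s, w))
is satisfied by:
  {s: True, w: False}


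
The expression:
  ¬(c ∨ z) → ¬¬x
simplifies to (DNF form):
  c ∨ x ∨ z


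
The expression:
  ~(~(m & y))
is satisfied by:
  {m: True, y: True}


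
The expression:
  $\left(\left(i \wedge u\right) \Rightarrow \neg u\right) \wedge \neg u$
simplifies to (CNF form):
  $\neg u$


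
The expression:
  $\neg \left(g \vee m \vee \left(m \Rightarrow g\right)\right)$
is never true.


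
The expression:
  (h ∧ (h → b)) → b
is always true.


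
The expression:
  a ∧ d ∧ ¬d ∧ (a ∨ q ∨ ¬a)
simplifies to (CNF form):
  False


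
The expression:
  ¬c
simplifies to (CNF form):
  ¬c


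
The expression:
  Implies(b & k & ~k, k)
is always true.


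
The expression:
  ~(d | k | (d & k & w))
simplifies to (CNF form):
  ~d & ~k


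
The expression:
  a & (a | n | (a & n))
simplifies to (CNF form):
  a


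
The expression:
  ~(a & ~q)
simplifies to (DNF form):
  q | ~a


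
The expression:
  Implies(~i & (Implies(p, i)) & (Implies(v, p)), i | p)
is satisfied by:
  {i: True, v: True, p: True}
  {i: True, v: True, p: False}
  {i: True, p: True, v: False}
  {i: True, p: False, v: False}
  {v: True, p: True, i: False}
  {v: True, p: False, i: False}
  {p: True, v: False, i: False}


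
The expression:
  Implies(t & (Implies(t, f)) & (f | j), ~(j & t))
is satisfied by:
  {t: False, j: False, f: False}
  {f: True, t: False, j: False}
  {j: True, t: False, f: False}
  {f: True, j: True, t: False}
  {t: True, f: False, j: False}
  {f: True, t: True, j: False}
  {j: True, t: True, f: False}


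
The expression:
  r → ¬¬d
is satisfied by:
  {d: True, r: False}
  {r: False, d: False}
  {r: True, d: True}


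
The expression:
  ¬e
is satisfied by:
  {e: False}


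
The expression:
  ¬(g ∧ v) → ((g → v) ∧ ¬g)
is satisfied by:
  {v: True, g: False}
  {g: False, v: False}
  {g: True, v: True}


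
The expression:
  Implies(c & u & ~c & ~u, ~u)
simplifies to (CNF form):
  True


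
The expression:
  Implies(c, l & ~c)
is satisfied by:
  {c: False}


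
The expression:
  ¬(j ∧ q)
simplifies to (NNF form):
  ¬j ∨ ¬q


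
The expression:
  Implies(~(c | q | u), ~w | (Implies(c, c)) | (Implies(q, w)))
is always true.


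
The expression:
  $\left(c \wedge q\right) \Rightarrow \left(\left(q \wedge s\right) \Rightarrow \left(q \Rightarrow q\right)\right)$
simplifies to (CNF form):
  $\text{True}$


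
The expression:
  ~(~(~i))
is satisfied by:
  {i: False}


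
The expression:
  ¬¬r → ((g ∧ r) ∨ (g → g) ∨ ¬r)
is always true.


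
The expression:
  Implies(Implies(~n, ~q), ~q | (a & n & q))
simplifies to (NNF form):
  a | ~n | ~q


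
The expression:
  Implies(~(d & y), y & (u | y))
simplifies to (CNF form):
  y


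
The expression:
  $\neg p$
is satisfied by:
  {p: False}


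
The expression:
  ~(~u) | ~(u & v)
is always true.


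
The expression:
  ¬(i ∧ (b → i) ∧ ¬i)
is always true.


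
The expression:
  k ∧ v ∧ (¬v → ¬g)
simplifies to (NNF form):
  k ∧ v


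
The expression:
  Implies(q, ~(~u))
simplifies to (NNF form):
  u | ~q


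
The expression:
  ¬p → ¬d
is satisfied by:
  {p: True, d: False}
  {d: False, p: False}
  {d: True, p: True}


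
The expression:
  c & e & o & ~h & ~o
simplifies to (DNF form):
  False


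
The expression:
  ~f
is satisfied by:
  {f: False}


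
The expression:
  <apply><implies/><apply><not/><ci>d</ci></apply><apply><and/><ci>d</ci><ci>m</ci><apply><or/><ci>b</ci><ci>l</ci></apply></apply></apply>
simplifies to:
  <ci>d</ci>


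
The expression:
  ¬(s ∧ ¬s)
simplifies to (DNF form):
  True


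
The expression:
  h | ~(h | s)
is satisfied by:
  {h: True, s: False}
  {s: False, h: False}
  {s: True, h: True}


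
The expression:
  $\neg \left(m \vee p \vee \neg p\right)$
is never true.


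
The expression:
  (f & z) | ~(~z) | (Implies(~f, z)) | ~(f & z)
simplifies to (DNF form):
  True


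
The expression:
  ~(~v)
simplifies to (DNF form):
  v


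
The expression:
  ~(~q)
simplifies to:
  q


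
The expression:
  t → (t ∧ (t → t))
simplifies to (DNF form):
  True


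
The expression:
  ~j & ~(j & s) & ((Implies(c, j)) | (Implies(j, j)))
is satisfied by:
  {j: False}


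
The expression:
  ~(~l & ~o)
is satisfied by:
  {o: True, l: True}
  {o: True, l: False}
  {l: True, o: False}


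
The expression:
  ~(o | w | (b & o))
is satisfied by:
  {o: False, w: False}


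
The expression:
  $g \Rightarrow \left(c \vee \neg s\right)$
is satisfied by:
  {c: True, s: False, g: False}
  {s: False, g: False, c: False}
  {g: True, c: True, s: False}
  {g: True, s: False, c: False}
  {c: True, s: True, g: False}
  {s: True, c: False, g: False}
  {g: True, s: True, c: True}


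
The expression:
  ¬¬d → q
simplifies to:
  q ∨ ¬d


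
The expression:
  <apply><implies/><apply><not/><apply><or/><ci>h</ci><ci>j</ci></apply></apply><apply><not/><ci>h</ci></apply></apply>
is always true.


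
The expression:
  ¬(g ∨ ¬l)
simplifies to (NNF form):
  l ∧ ¬g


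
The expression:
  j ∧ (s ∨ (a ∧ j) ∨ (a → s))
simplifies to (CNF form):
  j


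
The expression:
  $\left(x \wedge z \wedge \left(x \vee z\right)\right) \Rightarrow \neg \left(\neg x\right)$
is always true.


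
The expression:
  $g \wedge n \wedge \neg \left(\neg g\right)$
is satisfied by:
  {g: True, n: True}


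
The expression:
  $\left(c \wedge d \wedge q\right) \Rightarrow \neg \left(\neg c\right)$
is always true.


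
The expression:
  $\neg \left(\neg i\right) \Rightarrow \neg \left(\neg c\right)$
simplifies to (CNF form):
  $c \vee \neg i$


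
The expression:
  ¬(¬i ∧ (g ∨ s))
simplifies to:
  i ∨ (¬g ∧ ¬s)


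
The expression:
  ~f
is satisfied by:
  {f: False}


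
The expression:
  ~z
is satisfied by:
  {z: False}


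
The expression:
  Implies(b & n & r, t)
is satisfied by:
  {t: True, n: False, b: False, r: False}
  {t: False, n: False, b: False, r: False}
  {r: True, t: True, n: False, b: False}
  {r: True, t: False, n: False, b: False}
  {b: True, t: True, n: False, r: False}
  {b: True, t: False, n: False, r: False}
  {r: True, b: True, t: True, n: False}
  {r: True, b: True, t: False, n: False}
  {n: True, t: True, r: False, b: False}
  {n: True, t: False, r: False, b: False}
  {r: True, n: True, t: True, b: False}
  {r: True, n: True, t: False, b: False}
  {b: True, n: True, t: True, r: False}
  {b: True, n: True, t: False, r: False}
  {b: True, n: True, r: True, t: True}


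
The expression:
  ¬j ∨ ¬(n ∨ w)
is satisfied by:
  {n: False, j: False, w: False}
  {w: True, n: False, j: False}
  {n: True, w: False, j: False}
  {w: True, n: True, j: False}
  {j: True, w: False, n: False}


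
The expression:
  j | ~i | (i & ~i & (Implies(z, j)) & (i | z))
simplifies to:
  j | ~i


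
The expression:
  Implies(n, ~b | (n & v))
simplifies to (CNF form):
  v | ~b | ~n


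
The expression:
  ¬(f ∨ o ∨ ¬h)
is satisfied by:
  {h: True, o: False, f: False}


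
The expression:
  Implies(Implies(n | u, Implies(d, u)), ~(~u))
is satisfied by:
  {d: True, u: True, n: True}
  {d: True, u: True, n: False}
  {u: True, n: True, d: False}
  {u: True, n: False, d: False}
  {d: True, n: True, u: False}


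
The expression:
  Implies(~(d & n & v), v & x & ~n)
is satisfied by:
  {d: True, x: True, v: True, n: False}
  {x: True, v: True, d: False, n: False}
  {n: True, d: True, x: True, v: True}
  {n: True, d: True, v: True, x: False}


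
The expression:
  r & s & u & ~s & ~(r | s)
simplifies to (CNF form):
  False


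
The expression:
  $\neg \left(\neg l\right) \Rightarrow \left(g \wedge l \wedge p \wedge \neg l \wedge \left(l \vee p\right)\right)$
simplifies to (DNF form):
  $\neg l$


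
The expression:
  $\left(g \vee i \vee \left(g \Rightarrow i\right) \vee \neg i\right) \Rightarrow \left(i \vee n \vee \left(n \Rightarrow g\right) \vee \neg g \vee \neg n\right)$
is always true.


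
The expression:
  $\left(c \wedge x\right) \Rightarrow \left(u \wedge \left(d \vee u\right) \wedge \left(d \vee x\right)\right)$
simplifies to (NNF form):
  $u \vee \neg c \vee \neg x$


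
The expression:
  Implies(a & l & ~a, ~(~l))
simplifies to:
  True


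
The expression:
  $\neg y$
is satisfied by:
  {y: False}


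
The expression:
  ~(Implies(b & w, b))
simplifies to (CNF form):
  False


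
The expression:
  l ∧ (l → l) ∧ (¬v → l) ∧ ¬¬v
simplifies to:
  l ∧ v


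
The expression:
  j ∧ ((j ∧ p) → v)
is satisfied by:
  {v: True, j: True, p: False}
  {j: True, p: False, v: False}
  {v: True, p: True, j: True}


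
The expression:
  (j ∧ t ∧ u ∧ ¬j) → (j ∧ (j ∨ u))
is always true.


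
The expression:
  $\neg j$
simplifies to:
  $\neg j$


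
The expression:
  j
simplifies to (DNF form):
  j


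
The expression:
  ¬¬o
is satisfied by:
  {o: True}


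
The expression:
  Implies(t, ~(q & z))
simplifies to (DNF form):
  ~q | ~t | ~z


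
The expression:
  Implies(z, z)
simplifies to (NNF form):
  True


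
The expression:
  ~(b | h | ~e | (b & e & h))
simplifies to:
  e & ~b & ~h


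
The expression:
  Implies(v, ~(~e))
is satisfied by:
  {e: True, v: False}
  {v: False, e: False}
  {v: True, e: True}


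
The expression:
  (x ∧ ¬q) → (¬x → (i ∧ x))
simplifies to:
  True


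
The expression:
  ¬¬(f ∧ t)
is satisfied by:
  {t: True, f: True}


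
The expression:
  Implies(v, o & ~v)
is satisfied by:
  {v: False}


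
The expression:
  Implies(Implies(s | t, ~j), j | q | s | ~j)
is always true.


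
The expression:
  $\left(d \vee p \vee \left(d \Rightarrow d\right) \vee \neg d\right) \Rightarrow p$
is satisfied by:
  {p: True}


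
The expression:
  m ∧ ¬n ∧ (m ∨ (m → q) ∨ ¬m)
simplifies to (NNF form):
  m ∧ ¬n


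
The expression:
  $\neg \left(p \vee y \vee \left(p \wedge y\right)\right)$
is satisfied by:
  {y: False, p: False}


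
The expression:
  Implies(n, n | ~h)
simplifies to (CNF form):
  True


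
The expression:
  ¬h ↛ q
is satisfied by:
  {q: True, h: False}
  {h: False, q: False}
  {h: True, q: True}


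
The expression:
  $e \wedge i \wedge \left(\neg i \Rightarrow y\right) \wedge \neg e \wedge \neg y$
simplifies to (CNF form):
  $\text{False}$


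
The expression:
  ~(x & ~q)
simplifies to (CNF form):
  q | ~x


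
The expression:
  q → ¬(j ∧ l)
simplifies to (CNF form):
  ¬j ∨ ¬l ∨ ¬q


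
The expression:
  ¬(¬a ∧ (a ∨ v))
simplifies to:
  a ∨ ¬v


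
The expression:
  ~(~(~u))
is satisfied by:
  {u: False}


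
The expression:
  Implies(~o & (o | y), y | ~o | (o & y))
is always true.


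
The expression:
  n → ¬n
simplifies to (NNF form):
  ¬n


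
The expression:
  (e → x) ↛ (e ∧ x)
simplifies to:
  ¬e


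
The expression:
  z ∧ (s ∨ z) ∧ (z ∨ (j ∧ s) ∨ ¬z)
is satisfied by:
  {z: True}


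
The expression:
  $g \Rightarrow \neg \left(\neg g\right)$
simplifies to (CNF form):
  $\text{True}$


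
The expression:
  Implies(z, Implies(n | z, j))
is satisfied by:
  {j: True, z: False}
  {z: False, j: False}
  {z: True, j: True}


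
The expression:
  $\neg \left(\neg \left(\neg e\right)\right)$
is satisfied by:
  {e: False}


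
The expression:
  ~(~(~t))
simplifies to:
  ~t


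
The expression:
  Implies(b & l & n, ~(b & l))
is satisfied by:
  {l: False, n: False, b: False}
  {b: True, l: False, n: False}
  {n: True, l: False, b: False}
  {b: True, n: True, l: False}
  {l: True, b: False, n: False}
  {b: True, l: True, n: False}
  {n: True, l: True, b: False}


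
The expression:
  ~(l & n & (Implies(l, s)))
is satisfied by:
  {l: False, n: False, s: False}
  {s: True, l: False, n: False}
  {n: True, l: False, s: False}
  {s: True, n: True, l: False}
  {l: True, s: False, n: False}
  {s: True, l: True, n: False}
  {n: True, l: True, s: False}


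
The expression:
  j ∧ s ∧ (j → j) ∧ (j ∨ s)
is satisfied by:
  {j: True, s: True}


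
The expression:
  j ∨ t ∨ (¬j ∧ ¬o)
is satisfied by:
  {t: True, j: True, o: False}
  {t: True, j: False, o: False}
  {j: True, t: False, o: False}
  {t: False, j: False, o: False}
  {t: True, o: True, j: True}
  {t: True, o: True, j: False}
  {o: True, j: True, t: False}


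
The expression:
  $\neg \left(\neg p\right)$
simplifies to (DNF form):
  $p$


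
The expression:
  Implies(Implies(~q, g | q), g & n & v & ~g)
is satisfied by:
  {q: False, g: False}


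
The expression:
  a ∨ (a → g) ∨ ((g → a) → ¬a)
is always true.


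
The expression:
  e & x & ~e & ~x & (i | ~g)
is never true.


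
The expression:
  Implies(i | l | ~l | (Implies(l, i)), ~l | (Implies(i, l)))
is always true.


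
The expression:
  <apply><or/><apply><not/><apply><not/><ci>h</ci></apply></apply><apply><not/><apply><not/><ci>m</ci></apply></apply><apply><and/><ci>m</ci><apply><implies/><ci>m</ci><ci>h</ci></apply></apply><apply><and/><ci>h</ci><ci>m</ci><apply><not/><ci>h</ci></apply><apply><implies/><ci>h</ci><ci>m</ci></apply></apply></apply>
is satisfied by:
  {m: True, h: True}
  {m: True, h: False}
  {h: True, m: False}


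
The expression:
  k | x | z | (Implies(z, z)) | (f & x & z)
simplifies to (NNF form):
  True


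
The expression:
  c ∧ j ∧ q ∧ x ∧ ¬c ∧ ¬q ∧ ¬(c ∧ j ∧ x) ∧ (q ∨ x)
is never true.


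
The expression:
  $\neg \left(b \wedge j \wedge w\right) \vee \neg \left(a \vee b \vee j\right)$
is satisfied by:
  {w: False, b: False, j: False}
  {j: True, w: False, b: False}
  {b: True, w: False, j: False}
  {j: True, b: True, w: False}
  {w: True, j: False, b: False}
  {j: True, w: True, b: False}
  {b: True, w: True, j: False}


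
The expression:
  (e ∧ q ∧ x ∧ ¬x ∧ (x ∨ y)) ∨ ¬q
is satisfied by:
  {q: False}


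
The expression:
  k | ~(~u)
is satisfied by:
  {k: True, u: True}
  {k: True, u: False}
  {u: True, k: False}


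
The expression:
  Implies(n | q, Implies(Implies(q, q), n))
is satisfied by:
  {n: True, q: False}
  {q: False, n: False}
  {q: True, n: True}


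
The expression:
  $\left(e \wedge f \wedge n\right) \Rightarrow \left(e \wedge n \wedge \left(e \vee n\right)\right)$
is always true.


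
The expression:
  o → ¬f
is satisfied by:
  {o: False, f: False}
  {f: True, o: False}
  {o: True, f: False}


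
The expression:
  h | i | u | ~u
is always true.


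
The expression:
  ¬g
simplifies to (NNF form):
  ¬g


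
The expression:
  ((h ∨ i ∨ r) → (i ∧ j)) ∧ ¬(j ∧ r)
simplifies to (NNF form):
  ¬r ∧ (i ∨ ¬h) ∧ (j ∨ ¬i)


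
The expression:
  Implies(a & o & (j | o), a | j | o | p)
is always true.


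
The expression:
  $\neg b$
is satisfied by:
  {b: False}


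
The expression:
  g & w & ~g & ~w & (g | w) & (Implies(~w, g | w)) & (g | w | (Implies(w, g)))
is never true.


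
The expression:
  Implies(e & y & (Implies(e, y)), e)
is always true.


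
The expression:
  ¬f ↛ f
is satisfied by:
  {f: False}


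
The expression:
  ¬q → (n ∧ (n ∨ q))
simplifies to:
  n ∨ q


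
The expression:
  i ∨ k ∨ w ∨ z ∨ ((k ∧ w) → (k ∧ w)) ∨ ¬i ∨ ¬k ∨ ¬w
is always true.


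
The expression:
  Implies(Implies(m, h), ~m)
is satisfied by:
  {h: False, m: False}
  {m: True, h: False}
  {h: True, m: False}


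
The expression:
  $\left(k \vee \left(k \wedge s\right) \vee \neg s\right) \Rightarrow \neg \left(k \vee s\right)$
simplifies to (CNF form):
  $\neg k$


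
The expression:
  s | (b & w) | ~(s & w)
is always true.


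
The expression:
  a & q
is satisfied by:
  {a: True, q: True}


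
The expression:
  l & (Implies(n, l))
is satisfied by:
  {l: True}


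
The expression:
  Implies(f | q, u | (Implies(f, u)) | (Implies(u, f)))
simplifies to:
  True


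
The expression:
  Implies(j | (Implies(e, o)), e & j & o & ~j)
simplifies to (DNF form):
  e & ~j & ~o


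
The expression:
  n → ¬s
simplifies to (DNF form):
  ¬n ∨ ¬s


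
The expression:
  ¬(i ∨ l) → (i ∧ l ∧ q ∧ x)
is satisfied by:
  {i: True, l: True}
  {i: True, l: False}
  {l: True, i: False}


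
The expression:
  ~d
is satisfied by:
  {d: False}


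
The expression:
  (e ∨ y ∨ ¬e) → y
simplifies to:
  y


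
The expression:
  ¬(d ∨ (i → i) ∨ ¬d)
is never true.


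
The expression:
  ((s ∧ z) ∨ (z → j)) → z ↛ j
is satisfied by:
  {z: True, j: False}


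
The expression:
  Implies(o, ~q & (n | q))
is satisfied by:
  {n: True, q: False, o: False}
  {q: False, o: False, n: False}
  {n: True, q: True, o: False}
  {q: True, n: False, o: False}
  {o: True, n: True, q: False}


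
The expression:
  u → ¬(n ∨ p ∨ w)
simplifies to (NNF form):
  (¬n ∧ ¬p ∧ ¬w) ∨ ¬u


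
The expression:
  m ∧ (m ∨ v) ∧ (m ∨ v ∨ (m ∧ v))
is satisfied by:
  {m: True}


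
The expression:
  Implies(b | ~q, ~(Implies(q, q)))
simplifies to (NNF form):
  q & ~b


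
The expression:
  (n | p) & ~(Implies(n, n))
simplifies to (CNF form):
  False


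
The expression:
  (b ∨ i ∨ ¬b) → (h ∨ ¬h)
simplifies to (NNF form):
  True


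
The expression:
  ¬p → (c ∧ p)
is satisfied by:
  {p: True}


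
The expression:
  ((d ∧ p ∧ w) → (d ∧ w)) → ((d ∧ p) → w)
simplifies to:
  w ∨ ¬d ∨ ¬p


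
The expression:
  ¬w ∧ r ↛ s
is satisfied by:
  {r: True, w: False, s: False}


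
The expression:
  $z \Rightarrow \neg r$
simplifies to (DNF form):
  $\neg r \vee \neg z$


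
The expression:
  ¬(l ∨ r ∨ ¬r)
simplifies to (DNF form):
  False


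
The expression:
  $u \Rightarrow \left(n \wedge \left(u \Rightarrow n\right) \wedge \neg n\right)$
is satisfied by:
  {u: False}


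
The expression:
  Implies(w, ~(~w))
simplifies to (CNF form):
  True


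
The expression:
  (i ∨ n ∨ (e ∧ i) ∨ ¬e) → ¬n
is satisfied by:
  {n: False}


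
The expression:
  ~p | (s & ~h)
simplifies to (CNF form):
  (s | ~p) & (~h | ~p)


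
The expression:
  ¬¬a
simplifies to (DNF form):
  a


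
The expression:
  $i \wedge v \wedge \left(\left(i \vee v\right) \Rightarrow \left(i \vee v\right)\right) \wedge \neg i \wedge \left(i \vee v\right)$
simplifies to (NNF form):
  $\text{False}$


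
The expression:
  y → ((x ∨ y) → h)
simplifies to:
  h ∨ ¬y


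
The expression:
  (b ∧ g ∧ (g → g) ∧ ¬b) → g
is always true.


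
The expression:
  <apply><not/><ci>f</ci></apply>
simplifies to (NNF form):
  <apply><not/><ci>f</ci></apply>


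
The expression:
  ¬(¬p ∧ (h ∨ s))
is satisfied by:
  {p: True, s: False, h: False}
  {p: True, h: True, s: False}
  {p: True, s: True, h: False}
  {p: True, h: True, s: True}
  {h: False, s: False, p: False}


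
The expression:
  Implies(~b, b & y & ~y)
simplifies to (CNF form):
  b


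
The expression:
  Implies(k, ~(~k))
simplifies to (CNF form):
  True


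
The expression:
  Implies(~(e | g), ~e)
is always true.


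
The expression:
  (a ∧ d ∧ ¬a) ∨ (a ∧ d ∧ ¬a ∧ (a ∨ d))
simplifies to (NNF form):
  False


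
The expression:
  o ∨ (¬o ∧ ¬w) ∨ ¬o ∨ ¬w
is always true.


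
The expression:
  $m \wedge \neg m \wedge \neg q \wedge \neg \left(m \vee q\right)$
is never true.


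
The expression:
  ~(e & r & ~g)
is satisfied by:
  {g: True, e: False, r: False}
  {e: False, r: False, g: False}
  {r: True, g: True, e: False}
  {r: True, e: False, g: False}
  {g: True, e: True, r: False}
  {e: True, g: False, r: False}
  {r: True, e: True, g: True}


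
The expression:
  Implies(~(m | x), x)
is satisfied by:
  {x: True, m: True}
  {x: True, m: False}
  {m: True, x: False}


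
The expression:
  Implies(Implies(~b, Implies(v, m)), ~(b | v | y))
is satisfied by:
  {y: False, b: False, m: False, v: False}
  {v: True, y: False, b: False, m: False}
  {m: True, y: False, b: False, v: False}
  {v: True, y: True, b: False, m: False}


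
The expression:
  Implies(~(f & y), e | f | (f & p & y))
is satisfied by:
  {e: True, f: True}
  {e: True, f: False}
  {f: True, e: False}


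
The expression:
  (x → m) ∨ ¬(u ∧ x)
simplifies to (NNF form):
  m ∨ ¬u ∨ ¬x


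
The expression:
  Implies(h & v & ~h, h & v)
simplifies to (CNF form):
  True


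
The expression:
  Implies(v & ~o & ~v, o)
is always true.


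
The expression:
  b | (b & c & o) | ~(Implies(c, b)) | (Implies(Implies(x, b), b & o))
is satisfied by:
  {b: True, c: True, x: True}
  {b: True, c: True, x: False}
  {b: True, x: True, c: False}
  {b: True, x: False, c: False}
  {c: True, x: True, b: False}
  {c: True, x: False, b: False}
  {x: True, c: False, b: False}


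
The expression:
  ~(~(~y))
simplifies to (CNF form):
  ~y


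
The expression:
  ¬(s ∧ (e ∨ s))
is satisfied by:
  {s: False}


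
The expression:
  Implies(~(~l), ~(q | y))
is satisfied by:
  {y: False, l: False, q: False}
  {q: True, y: False, l: False}
  {y: True, q: False, l: False}
  {q: True, y: True, l: False}
  {l: True, q: False, y: False}


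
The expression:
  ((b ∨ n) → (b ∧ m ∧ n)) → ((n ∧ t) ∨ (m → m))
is always true.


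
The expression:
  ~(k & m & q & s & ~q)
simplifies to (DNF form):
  True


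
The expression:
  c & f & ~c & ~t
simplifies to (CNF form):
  False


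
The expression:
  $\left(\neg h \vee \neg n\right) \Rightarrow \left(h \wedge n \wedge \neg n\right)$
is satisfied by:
  {h: True, n: True}


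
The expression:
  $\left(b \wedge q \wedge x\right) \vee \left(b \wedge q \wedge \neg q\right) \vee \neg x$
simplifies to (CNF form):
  $\left(b \vee \neg x\right) \wedge \left(q \vee \neg x\right)$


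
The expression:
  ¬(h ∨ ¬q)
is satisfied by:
  {q: True, h: False}


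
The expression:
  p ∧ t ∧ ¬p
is never true.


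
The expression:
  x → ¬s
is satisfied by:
  {s: False, x: False}
  {x: True, s: False}
  {s: True, x: False}


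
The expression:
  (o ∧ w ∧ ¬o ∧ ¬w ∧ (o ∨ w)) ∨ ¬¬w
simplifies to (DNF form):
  w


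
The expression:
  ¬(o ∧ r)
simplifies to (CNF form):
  ¬o ∨ ¬r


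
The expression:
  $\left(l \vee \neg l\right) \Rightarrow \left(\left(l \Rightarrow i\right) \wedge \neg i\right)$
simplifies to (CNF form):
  $\neg i \wedge \neg l$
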